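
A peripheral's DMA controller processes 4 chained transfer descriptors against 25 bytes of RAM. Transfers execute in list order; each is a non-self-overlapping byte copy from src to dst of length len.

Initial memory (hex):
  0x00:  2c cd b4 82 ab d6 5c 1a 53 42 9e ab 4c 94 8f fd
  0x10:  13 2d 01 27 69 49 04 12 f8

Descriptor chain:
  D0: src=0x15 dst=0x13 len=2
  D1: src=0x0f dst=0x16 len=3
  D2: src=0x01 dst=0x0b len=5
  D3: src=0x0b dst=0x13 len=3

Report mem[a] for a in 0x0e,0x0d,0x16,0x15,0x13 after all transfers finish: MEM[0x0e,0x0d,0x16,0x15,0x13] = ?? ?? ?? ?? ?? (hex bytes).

[0] 0x15->0x13 len=2 : 49 04
[1] 0x0f->0x16 len=3 : fd 13 2d
[2] 0x01->0x0b len=5 : cd b4 82 ab d6
[3] 0x0b->0x13 len=3 : cd b4 82
query mem[0x0e]=0xab, mem[0x0d]=0x82, mem[0x16]=0xfd, mem[0x15]=0x82, mem[0x13]=0xcd

MEM[0x0e,0x0d,0x16,0x15,0x13] = ab 82 fd 82 cd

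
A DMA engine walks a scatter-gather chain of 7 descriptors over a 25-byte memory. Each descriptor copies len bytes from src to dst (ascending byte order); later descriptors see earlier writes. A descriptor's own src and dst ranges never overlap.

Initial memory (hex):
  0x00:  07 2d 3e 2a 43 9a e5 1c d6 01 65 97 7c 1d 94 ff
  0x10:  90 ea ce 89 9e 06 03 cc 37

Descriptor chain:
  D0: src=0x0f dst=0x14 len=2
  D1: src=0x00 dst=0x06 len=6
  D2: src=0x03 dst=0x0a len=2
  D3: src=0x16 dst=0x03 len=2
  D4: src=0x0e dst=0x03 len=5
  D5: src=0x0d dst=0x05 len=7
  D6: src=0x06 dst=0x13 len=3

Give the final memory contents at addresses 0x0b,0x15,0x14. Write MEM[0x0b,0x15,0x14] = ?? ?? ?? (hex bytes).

MEM[0x0b,0x15,0x14] = 89 90 ff

[0] 0x0f->0x14 len=2 : ff 90
[1] 0x00->0x06 len=6 : 07 2d 3e 2a 43 9a
[2] 0x03->0x0a len=2 : 2a 43
[3] 0x16->0x03 len=2 : 03 cc
[4] 0x0e->0x03 len=5 : 94 ff 90 ea ce
[5] 0x0d->0x05 len=7 : 1d 94 ff 90 ea ce 89
[6] 0x06->0x13 len=3 : 94 ff 90
query mem[0x0b]=0x89, mem[0x15]=0x90, mem[0x14]=0xff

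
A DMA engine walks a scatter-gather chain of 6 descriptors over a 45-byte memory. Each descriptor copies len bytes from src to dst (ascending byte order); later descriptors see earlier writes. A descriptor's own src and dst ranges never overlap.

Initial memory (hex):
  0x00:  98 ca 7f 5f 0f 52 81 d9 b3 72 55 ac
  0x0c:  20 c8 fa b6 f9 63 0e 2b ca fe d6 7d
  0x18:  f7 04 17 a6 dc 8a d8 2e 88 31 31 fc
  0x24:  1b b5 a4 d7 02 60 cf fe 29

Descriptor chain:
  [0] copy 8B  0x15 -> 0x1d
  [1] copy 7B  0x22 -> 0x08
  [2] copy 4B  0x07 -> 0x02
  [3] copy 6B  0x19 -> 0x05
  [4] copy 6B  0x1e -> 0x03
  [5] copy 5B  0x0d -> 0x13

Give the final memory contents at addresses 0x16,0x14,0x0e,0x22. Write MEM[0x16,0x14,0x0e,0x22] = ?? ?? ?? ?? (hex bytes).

MEM[0x16,0x14,0x0e,0x22] = f9 02 02 17

  after D0: wrote 8B at 0x1d = fed67df70417a6dc
  after D1: wrote 7B at 0x08 = 17a6dcb5a4d702
  after D2: wrote 4B at 0x02 = d917a6dc
  after D3: wrote 6B at 0x05 = 0417a6dcfed6
  after D4: wrote 6B at 0x03 = d67df70417a6
  after D5: wrote 5B at 0x13 = d702b6f963
query mem[0x16]=0xf9, mem[0x14]=0x02, mem[0x0e]=0x02, mem[0x22]=0x17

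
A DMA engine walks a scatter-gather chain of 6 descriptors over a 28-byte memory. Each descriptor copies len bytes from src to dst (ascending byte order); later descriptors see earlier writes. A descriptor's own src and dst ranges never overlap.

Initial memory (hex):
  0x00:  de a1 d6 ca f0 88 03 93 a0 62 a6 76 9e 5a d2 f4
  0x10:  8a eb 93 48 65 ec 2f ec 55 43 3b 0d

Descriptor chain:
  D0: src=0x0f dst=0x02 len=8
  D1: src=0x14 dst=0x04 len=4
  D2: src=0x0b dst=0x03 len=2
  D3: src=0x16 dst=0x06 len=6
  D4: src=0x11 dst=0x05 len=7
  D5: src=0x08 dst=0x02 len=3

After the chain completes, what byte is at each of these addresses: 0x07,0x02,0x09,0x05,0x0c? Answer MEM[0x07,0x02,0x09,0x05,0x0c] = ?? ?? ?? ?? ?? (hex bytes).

MEM[0x07,0x02,0x09,0x05,0x0c] = 48 65 ec eb 9e

#0 dst[0x02+8] := {0xf4,0x8a,0xeb,0x93,0x48,0x65,0xec,0x2f}
#1 dst[0x04+4] := {0x65,0xec,0x2f,0xec}
#2 dst[0x03+2] := {0x76,0x9e}
#3 dst[0x06+6] := {0x2f,0xec,0x55,0x43,0x3b,0x0d}
#4 dst[0x05+7] := {0xeb,0x93,0x48,0x65,0xec,0x2f,0xec}
#5 dst[0x02+3] := {0x65,0xec,0x2f}
query mem[0x07]=0x48, mem[0x02]=0x65, mem[0x09]=0xec, mem[0x05]=0xeb, mem[0x0c]=0x9e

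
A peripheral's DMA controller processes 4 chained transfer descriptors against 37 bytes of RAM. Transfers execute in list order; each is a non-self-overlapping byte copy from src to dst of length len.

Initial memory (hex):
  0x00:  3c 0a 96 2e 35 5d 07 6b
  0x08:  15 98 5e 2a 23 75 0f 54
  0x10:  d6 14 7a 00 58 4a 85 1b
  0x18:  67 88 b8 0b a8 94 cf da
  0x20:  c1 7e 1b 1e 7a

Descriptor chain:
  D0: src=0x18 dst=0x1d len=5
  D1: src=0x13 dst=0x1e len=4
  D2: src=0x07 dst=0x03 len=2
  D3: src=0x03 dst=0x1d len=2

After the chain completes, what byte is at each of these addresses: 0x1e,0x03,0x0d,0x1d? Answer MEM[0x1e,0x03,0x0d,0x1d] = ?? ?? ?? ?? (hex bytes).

MEM[0x1e,0x03,0x0d,0x1d] = 15 6b 75 6b

D0: mem[0x1d..0x21] <- [67 88 b8 0b a8]
D1: mem[0x1e..0x21] <- [00 58 4a 85]
D2: mem[0x03..0x04] <- [6b 15]
D3: mem[0x1d..0x1e] <- [6b 15]
query mem[0x1e]=0x15, mem[0x03]=0x6b, mem[0x0d]=0x75, mem[0x1d]=0x6b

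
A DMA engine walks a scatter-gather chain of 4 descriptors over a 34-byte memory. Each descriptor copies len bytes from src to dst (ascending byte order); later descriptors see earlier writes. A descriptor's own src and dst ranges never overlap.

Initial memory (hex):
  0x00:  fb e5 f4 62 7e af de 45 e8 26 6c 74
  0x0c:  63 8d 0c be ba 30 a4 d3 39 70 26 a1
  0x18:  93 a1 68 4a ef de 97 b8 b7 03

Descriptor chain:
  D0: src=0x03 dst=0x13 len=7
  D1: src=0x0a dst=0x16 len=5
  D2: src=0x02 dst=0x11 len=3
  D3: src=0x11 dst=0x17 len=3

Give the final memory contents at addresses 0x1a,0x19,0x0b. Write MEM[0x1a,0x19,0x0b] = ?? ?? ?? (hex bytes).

D0: mem[0x13..0x19] <- [62 7e af de 45 e8 26]
D1: mem[0x16..0x1a] <- [6c 74 63 8d 0c]
D2: mem[0x11..0x13] <- [f4 62 7e]
D3: mem[0x17..0x19] <- [f4 62 7e]
query mem[0x1a]=0x0c, mem[0x19]=0x7e, mem[0x0b]=0x74

MEM[0x1a,0x19,0x0b] = 0c 7e 74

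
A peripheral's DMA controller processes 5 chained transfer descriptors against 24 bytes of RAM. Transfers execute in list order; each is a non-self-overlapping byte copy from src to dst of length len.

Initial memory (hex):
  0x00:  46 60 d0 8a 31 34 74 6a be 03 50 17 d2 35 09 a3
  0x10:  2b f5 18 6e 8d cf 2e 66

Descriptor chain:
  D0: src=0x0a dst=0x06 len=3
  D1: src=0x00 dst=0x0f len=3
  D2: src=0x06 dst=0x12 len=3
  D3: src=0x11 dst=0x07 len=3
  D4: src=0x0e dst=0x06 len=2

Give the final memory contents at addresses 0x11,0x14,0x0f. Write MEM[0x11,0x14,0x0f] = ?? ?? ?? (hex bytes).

MEM[0x11,0x14,0x0f] = d0 d2 46

#0 dst[0x06+3] := {0x50,0x17,0xd2}
#1 dst[0x0f+3] := {0x46,0x60,0xd0}
#2 dst[0x12+3] := {0x50,0x17,0xd2}
#3 dst[0x07+3] := {0xd0,0x50,0x17}
#4 dst[0x06+2] := {0x09,0x46}
query mem[0x11]=0xd0, mem[0x14]=0xd2, mem[0x0f]=0x46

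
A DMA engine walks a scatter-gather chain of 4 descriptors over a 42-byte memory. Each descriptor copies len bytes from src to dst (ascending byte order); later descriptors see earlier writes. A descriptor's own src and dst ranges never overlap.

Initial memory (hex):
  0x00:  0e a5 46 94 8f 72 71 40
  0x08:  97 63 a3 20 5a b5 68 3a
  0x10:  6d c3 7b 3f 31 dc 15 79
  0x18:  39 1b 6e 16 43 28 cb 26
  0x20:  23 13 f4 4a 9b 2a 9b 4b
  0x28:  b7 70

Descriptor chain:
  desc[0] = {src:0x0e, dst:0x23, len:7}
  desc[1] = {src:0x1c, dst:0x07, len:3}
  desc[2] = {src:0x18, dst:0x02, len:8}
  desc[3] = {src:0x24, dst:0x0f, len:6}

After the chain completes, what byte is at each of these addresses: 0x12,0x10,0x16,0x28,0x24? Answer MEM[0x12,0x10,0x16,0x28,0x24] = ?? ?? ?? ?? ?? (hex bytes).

MEM[0x12,0x10,0x16,0x28,0x24] = 7b 6d 15 3f 3a

[0] 0x0e->0x23 len=7 : 68 3a 6d c3 7b 3f 31
[1] 0x1c->0x07 len=3 : 43 28 cb
[2] 0x18->0x02 len=8 : 39 1b 6e 16 43 28 cb 26
[3] 0x24->0x0f len=6 : 3a 6d c3 7b 3f 31
query mem[0x12]=0x7b, mem[0x10]=0x6d, mem[0x16]=0x15, mem[0x28]=0x3f, mem[0x24]=0x3a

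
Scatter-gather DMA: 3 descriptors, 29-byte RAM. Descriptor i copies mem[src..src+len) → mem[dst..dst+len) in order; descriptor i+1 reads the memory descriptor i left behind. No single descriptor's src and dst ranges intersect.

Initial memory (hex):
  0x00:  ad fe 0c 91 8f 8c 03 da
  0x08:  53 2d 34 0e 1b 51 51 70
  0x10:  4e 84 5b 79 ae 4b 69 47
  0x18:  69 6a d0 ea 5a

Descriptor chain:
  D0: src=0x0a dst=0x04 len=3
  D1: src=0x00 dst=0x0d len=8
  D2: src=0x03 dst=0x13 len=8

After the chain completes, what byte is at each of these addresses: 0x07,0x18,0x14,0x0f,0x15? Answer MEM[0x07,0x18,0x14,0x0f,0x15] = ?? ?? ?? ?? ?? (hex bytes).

[0] 0x0a->0x04 len=3 : 34 0e 1b
[1] 0x00->0x0d len=8 : ad fe 0c 91 34 0e 1b da
[2] 0x03->0x13 len=8 : 91 34 0e 1b da 53 2d 34
query mem[0x07]=0xda, mem[0x18]=0x53, mem[0x14]=0x34, mem[0x0f]=0x0c, mem[0x15]=0x0e

MEM[0x07,0x18,0x14,0x0f,0x15] = da 53 34 0c 0e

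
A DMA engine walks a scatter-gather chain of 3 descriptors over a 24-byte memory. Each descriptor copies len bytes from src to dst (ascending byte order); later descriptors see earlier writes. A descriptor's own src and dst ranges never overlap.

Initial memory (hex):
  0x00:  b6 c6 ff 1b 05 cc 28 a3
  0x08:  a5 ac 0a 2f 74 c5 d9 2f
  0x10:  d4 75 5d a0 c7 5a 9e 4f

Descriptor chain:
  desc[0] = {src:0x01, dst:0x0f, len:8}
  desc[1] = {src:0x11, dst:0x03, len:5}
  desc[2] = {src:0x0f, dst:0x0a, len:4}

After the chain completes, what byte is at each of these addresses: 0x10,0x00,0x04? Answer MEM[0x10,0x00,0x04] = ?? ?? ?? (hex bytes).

MEM[0x10,0x00,0x04] = ff b6 05

  after D0: wrote 8B at 0x0f = c6ff1b05cc28a3a5
  after D1: wrote 5B at 0x03 = 1b05cc28a3
  after D2: wrote 4B at 0x0a = c6ff1b05
query mem[0x10]=0xff, mem[0x00]=0xb6, mem[0x04]=0x05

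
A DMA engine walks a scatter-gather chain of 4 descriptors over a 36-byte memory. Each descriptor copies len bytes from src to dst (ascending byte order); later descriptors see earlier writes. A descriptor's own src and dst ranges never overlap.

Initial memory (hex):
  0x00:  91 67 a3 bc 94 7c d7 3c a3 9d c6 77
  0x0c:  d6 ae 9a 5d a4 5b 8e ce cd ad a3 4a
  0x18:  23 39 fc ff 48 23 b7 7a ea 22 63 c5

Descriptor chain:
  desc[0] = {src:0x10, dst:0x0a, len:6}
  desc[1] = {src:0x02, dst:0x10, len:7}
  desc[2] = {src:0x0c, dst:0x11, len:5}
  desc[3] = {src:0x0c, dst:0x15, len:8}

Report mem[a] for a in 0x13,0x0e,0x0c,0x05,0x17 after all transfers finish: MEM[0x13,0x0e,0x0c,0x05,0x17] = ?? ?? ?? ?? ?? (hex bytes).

MEM[0x13,0x0e,0x0c,0x05,0x17] = cd cd 8e 7c cd

[0] 0x10->0x0a len=6 : a4 5b 8e ce cd ad
[1] 0x02->0x10 len=7 : a3 bc 94 7c d7 3c a3
[2] 0x0c->0x11 len=5 : 8e ce cd ad a3
[3] 0x0c->0x15 len=8 : 8e ce cd ad a3 8e ce cd
query mem[0x13]=0xcd, mem[0x0e]=0xcd, mem[0x0c]=0x8e, mem[0x05]=0x7c, mem[0x17]=0xcd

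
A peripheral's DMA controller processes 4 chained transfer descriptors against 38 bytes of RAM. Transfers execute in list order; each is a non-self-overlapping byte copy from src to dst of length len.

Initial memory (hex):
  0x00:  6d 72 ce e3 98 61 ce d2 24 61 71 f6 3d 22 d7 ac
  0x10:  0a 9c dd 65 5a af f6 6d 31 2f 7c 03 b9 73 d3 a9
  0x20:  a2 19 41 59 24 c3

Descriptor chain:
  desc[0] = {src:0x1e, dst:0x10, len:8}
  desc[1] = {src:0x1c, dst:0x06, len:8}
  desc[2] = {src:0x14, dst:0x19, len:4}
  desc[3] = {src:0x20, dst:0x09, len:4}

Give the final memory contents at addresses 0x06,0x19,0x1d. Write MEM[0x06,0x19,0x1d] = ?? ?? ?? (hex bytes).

MEM[0x06,0x19,0x1d] = b9 41 73

#0 dst[0x10+8] := {0xd3,0xa9,0xa2,0x19,0x41,0x59,0x24,0xc3}
#1 dst[0x06+8] := {0xb9,0x73,0xd3,0xa9,0xa2,0x19,0x41,0x59}
#2 dst[0x19+4] := {0x41,0x59,0x24,0xc3}
#3 dst[0x09+4] := {0xa2,0x19,0x41,0x59}
query mem[0x06]=0xb9, mem[0x19]=0x41, mem[0x1d]=0x73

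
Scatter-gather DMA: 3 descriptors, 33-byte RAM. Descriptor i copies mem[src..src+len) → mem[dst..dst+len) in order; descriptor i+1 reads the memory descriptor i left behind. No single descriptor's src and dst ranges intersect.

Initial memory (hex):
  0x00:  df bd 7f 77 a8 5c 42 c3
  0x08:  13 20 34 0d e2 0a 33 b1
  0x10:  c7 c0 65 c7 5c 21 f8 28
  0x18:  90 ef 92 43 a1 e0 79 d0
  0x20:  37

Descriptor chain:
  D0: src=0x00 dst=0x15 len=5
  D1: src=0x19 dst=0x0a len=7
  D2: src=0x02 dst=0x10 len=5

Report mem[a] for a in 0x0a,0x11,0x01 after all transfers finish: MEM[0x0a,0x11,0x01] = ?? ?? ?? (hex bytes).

MEM[0x0a,0x11,0x01] = a8 77 bd

  after D0: wrote 5B at 0x15 = dfbd7f77a8
  after D1: wrote 7B at 0x0a = a89243a1e079d0
  after D2: wrote 5B at 0x10 = 7f77a85c42
query mem[0x0a]=0xa8, mem[0x11]=0x77, mem[0x01]=0xbd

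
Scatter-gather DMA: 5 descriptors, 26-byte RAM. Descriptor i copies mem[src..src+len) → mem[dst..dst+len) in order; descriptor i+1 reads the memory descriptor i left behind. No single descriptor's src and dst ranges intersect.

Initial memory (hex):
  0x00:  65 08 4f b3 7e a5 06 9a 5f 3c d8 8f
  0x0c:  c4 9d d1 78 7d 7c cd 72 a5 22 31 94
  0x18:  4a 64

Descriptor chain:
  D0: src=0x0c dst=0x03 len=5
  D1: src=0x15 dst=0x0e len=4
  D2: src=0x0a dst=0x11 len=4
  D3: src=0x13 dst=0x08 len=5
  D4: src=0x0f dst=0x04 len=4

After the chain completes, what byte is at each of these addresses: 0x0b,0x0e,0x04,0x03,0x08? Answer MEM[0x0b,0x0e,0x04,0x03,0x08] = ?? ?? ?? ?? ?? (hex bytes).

#0 dst[0x03+5] := {0xc4,0x9d,0xd1,0x78,0x7d}
#1 dst[0x0e+4] := {0x22,0x31,0x94,0x4a}
#2 dst[0x11+4] := {0xd8,0x8f,0xc4,0x9d}
#3 dst[0x08+5] := {0xc4,0x9d,0x22,0x31,0x94}
#4 dst[0x04+4] := {0x31,0x94,0xd8,0x8f}
query mem[0x0b]=0x31, mem[0x0e]=0x22, mem[0x04]=0x31, mem[0x03]=0xc4, mem[0x08]=0xc4

MEM[0x0b,0x0e,0x04,0x03,0x08] = 31 22 31 c4 c4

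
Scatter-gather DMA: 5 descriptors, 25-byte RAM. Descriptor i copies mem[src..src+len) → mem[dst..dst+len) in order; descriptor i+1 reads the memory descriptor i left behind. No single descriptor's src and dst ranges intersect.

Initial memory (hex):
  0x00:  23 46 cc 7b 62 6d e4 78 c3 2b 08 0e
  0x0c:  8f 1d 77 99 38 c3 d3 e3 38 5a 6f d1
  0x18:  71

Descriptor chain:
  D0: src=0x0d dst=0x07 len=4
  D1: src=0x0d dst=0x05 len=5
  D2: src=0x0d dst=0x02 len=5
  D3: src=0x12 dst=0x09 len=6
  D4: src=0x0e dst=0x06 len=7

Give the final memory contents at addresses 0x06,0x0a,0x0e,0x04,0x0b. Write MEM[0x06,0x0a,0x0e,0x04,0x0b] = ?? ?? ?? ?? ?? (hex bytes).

  after D0: wrote 4B at 0x07 = 1d779938
  after D1: wrote 5B at 0x05 = 1d779938c3
  after D2: wrote 5B at 0x02 = 1d779938c3
  after D3: wrote 6B at 0x09 = d3e3385a6fd1
  after D4: wrote 7B at 0x06 = d19938c3d3e338
query mem[0x06]=0xd1, mem[0x0a]=0xd3, mem[0x0e]=0xd1, mem[0x04]=0x99, mem[0x0b]=0xe3

MEM[0x06,0x0a,0x0e,0x04,0x0b] = d1 d3 d1 99 e3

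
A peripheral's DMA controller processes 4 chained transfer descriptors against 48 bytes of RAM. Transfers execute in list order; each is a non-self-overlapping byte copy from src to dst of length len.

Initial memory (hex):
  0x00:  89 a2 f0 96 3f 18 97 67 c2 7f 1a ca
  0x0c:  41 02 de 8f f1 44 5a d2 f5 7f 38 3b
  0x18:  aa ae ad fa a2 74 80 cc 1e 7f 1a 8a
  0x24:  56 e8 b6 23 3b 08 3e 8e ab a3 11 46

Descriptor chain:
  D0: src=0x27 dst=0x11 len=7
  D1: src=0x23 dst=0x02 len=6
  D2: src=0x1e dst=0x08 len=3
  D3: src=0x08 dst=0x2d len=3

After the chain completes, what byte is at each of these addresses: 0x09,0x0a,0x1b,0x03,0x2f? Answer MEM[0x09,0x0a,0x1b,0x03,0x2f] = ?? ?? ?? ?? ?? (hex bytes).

MEM[0x09,0x0a,0x1b,0x03,0x2f] = cc 1e fa 56 1e

D0: mem[0x11..0x17] <- [23 3b 08 3e 8e ab a3]
D1: mem[0x02..0x07] <- [8a 56 e8 b6 23 3b]
D2: mem[0x08..0x0a] <- [80 cc 1e]
D3: mem[0x2d..0x2f] <- [80 cc 1e]
query mem[0x09]=0xcc, mem[0x0a]=0x1e, mem[0x1b]=0xfa, mem[0x03]=0x56, mem[0x2f]=0x1e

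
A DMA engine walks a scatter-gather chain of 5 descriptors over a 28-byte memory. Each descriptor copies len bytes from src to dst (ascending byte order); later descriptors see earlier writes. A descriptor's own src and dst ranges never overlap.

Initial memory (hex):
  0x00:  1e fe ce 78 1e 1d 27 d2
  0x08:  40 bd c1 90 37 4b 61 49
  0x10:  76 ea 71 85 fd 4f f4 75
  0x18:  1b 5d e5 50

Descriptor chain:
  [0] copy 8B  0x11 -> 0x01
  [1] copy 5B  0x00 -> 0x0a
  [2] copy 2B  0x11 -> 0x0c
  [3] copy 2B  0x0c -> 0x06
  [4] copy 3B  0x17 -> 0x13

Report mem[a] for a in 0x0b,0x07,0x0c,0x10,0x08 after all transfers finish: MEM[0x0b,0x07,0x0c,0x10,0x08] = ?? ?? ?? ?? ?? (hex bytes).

#0 dst[0x01+8] := {0xea,0x71,0x85,0xfd,0x4f,0xf4,0x75,0x1b}
#1 dst[0x0a+5] := {0x1e,0xea,0x71,0x85,0xfd}
#2 dst[0x0c+2] := {0xea,0x71}
#3 dst[0x06+2] := {0xea,0x71}
#4 dst[0x13+3] := {0x75,0x1b,0x5d}
query mem[0x0b]=0xea, mem[0x07]=0x71, mem[0x0c]=0xea, mem[0x10]=0x76, mem[0x08]=0x1b

MEM[0x0b,0x07,0x0c,0x10,0x08] = ea 71 ea 76 1b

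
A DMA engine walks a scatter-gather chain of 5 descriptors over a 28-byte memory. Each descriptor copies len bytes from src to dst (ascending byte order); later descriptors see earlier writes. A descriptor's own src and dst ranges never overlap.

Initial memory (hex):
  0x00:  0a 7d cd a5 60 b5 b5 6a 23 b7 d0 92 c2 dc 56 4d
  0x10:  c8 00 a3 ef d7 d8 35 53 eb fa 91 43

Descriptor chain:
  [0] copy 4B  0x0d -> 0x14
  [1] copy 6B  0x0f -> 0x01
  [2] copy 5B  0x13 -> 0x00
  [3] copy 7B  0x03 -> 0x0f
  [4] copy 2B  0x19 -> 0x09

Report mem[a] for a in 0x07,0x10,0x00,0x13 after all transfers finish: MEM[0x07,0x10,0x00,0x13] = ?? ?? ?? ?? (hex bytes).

MEM[0x07,0x10,0x00,0x13] = 6a c8 ef 6a

#0 dst[0x14+4] := {0xdc,0x56,0x4d,0xc8}
#1 dst[0x01+6] := {0x4d,0xc8,0x00,0xa3,0xef,0xdc}
#2 dst[0x00+5] := {0xef,0xdc,0x56,0x4d,0xc8}
#3 dst[0x0f+7] := {0x4d,0xc8,0xef,0xdc,0x6a,0x23,0xb7}
#4 dst[0x09+2] := {0xfa,0x91}
query mem[0x07]=0x6a, mem[0x10]=0xc8, mem[0x00]=0xef, mem[0x13]=0x6a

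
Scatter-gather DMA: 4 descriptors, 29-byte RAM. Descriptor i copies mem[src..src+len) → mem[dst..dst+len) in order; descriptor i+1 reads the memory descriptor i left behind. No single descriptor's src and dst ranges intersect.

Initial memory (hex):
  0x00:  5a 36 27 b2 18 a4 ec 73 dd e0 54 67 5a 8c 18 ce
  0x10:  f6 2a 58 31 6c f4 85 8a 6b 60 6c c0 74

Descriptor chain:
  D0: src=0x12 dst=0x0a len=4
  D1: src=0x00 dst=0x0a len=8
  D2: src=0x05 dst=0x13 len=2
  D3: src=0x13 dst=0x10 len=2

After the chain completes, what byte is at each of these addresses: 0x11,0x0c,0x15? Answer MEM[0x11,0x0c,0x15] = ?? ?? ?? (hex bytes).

#0 dst[0x0a+4] := {0x58,0x31,0x6c,0xf4}
#1 dst[0x0a+8] := {0x5a,0x36,0x27,0xb2,0x18,0xa4,0xec,0x73}
#2 dst[0x13+2] := {0xa4,0xec}
#3 dst[0x10+2] := {0xa4,0xec}
query mem[0x11]=0xec, mem[0x0c]=0x27, mem[0x15]=0xf4

MEM[0x11,0x0c,0x15] = ec 27 f4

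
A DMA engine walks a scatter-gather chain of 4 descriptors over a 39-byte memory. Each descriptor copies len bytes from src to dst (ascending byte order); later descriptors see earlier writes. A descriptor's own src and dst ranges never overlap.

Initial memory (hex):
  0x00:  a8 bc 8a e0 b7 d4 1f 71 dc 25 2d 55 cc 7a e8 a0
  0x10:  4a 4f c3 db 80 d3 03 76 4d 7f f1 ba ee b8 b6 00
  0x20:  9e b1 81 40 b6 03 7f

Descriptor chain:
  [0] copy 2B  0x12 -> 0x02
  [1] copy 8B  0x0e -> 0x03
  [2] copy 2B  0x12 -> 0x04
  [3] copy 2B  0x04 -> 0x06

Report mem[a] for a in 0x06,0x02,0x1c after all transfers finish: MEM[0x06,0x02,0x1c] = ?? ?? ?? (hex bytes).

D0: mem[0x02..0x03] <- [c3 db]
D1: mem[0x03..0x0a] <- [e8 a0 4a 4f c3 db 80 d3]
D2: mem[0x04..0x05] <- [c3 db]
D3: mem[0x06..0x07] <- [c3 db]
query mem[0x06]=0xc3, mem[0x02]=0xc3, mem[0x1c]=0xee

MEM[0x06,0x02,0x1c] = c3 c3 ee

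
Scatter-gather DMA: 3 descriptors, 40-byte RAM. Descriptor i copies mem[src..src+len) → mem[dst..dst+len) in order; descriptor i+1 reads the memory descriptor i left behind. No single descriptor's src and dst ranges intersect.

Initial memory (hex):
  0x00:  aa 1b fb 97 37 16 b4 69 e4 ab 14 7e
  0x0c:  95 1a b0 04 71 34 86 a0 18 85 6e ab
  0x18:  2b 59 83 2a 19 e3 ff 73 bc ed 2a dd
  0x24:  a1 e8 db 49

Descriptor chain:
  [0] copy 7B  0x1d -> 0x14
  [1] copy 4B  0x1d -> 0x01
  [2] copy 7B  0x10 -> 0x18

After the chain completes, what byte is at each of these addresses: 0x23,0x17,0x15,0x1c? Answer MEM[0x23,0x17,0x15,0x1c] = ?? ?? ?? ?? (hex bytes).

  after D0: wrote 7B at 0x14 = e3ff73bced2add
  after D1: wrote 4B at 0x01 = e3ff73bc
  after D2: wrote 7B at 0x18 = 713486a0e3ff73
query mem[0x23]=0xdd, mem[0x17]=0xbc, mem[0x15]=0xff, mem[0x1c]=0xe3

MEM[0x23,0x17,0x15,0x1c] = dd bc ff e3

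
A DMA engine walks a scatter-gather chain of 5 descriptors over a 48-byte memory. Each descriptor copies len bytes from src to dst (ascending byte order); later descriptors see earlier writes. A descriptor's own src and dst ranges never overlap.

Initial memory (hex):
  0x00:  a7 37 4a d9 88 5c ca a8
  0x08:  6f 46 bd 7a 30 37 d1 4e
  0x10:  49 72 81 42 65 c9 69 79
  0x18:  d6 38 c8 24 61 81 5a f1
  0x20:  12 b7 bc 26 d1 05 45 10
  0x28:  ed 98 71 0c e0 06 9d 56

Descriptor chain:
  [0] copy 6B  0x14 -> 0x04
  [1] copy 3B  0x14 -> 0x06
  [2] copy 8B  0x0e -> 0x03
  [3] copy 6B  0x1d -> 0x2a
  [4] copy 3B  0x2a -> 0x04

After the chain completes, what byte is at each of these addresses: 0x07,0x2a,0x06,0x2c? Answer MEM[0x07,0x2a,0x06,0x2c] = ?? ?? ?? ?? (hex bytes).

MEM[0x07,0x2a,0x06,0x2c] = 81 81 f1 f1

#0 dst[0x04+6] := {0x65,0xc9,0x69,0x79,0xd6,0x38}
#1 dst[0x06+3] := {0x65,0xc9,0x69}
#2 dst[0x03+8] := {0xd1,0x4e,0x49,0x72,0x81,0x42,0x65,0xc9}
#3 dst[0x2a+6] := {0x81,0x5a,0xf1,0x12,0xb7,0xbc}
#4 dst[0x04+3] := {0x81,0x5a,0xf1}
query mem[0x07]=0x81, mem[0x2a]=0x81, mem[0x06]=0xf1, mem[0x2c]=0xf1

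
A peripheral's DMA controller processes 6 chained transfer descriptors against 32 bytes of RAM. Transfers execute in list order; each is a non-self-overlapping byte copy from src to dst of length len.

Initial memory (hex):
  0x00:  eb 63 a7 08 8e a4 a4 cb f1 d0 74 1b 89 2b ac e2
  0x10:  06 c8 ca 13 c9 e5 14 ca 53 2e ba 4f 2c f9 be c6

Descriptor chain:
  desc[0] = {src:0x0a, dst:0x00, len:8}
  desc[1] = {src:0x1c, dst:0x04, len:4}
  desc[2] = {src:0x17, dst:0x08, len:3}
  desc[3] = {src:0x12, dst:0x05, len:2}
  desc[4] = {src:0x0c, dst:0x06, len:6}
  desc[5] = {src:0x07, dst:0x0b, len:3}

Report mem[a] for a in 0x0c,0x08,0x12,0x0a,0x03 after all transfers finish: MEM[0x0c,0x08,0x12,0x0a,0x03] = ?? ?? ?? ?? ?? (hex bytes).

[0] 0x0a->0x00 len=8 : 74 1b 89 2b ac e2 06 c8
[1] 0x1c->0x04 len=4 : 2c f9 be c6
[2] 0x17->0x08 len=3 : ca 53 2e
[3] 0x12->0x05 len=2 : ca 13
[4] 0x0c->0x06 len=6 : 89 2b ac e2 06 c8
[5] 0x07->0x0b len=3 : 2b ac e2
query mem[0x0c]=0xac, mem[0x08]=0xac, mem[0x12]=0xca, mem[0x0a]=0x06, mem[0x03]=0x2b

MEM[0x0c,0x08,0x12,0x0a,0x03] = ac ac ca 06 2b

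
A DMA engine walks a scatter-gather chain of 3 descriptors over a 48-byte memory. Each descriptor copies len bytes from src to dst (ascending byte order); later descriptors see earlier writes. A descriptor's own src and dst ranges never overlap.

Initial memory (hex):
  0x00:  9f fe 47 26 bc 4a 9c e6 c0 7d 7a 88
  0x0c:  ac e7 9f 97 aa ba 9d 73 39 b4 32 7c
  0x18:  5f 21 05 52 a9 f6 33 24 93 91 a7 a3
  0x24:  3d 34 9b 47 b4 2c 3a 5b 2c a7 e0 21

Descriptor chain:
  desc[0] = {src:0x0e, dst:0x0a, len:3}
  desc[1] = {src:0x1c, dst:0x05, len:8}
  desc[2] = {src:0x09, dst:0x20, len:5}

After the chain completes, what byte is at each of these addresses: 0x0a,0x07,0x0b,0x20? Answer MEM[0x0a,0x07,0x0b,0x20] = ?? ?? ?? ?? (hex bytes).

MEM[0x0a,0x07,0x0b,0x20] = 91 33 a7 93

D0: mem[0x0a..0x0c] <- [9f 97 aa]
D1: mem[0x05..0x0c] <- [a9 f6 33 24 93 91 a7 a3]
D2: mem[0x20..0x24] <- [93 91 a7 a3 e7]
query mem[0x0a]=0x91, mem[0x07]=0x33, mem[0x0b]=0xa7, mem[0x20]=0x93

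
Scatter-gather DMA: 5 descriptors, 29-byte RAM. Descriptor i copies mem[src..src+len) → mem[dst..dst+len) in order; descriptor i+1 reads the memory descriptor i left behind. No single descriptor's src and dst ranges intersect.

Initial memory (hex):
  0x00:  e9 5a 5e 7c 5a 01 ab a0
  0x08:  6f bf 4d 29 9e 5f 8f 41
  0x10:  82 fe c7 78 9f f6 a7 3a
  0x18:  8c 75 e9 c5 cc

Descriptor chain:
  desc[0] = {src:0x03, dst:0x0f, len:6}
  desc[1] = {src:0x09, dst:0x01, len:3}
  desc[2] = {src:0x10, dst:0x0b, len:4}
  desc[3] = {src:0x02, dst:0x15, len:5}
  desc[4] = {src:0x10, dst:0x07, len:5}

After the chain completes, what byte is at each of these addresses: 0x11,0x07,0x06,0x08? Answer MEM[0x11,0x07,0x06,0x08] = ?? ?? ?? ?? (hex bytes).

  after D0: wrote 6B at 0x0f = 7c5a01aba06f
  after D1: wrote 3B at 0x01 = bf4d29
  after D2: wrote 4B at 0x0b = 5a01aba0
  after D3: wrote 5B at 0x15 = 4d295a01ab
  after D4: wrote 5B at 0x07 = 5a01aba06f
query mem[0x11]=0x01, mem[0x07]=0x5a, mem[0x06]=0xab, mem[0x08]=0x01

MEM[0x11,0x07,0x06,0x08] = 01 5a ab 01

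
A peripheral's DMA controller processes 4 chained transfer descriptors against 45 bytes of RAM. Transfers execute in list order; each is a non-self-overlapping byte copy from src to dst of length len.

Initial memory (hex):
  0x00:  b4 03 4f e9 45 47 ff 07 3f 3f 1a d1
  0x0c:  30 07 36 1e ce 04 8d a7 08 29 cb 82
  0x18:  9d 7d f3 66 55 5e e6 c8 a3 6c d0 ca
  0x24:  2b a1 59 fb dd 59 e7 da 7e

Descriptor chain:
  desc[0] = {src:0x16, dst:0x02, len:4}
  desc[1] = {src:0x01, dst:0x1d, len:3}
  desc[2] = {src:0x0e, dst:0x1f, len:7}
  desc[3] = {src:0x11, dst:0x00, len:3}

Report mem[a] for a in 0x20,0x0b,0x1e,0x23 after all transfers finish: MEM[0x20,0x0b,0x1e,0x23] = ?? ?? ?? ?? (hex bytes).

MEM[0x20,0x0b,0x1e,0x23] = 1e d1 cb 8d

  after D0: wrote 4B at 0x02 = cb829d7d
  after D1: wrote 3B at 0x1d = 03cb82
  after D2: wrote 7B at 0x1f = 361ece048da708
  after D3: wrote 3B at 0x00 = 048da7
query mem[0x20]=0x1e, mem[0x0b]=0xd1, mem[0x1e]=0xcb, mem[0x23]=0x8d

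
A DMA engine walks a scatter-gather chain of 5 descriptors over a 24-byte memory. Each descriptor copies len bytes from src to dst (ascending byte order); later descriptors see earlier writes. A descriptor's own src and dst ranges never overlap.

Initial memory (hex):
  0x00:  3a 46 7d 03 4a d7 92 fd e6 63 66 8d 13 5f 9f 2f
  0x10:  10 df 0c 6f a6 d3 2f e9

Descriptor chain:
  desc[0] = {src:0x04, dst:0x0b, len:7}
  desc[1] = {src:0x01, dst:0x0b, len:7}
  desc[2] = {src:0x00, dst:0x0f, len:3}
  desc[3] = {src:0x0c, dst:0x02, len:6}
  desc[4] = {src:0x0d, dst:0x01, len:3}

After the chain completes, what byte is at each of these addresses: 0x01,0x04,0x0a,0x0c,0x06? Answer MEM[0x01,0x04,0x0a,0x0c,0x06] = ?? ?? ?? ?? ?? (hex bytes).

MEM[0x01,0x04,0x0a,0x0c,0x06] = 03 4a 66 7d 46

D0: mem[0x0b..0x11] <- [4a d7 92 fd e6 63 66]
D1: mem[0x0b..0x11] <- [46 7d 03 4a d7 92 fd]
D2: mem[0x0f..0x11] <- [3a 46 7d]
D3: mem[0x02..0x07] <- [7d 03 4a 3a 46 7d]
D4: mem[0x01..0x03] <- [03 4a 3a]
query mem[0x01]=0x03, mem[0x04]=0x4a, mem[0x0a]=0x66, mem[0x0c]=0x7d, mem[0x06]=0x46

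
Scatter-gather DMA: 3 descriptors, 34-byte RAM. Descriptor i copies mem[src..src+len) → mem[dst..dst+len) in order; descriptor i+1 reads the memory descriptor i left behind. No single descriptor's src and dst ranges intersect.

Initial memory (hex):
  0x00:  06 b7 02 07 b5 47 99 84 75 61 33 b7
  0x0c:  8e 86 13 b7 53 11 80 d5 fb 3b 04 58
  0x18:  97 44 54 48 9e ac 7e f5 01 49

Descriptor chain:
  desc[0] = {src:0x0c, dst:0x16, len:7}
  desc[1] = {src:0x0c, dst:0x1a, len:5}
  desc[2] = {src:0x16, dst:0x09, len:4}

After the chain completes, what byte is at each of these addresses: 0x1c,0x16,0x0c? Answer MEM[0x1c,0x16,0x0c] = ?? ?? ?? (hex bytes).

MEM[0x1c,0x16,0x0c] = 13 8e b7

[0] 0x0c->0x16 len=7 : 8e 86 13 b7 53 11 80
[1] 0x0c->0x1a len=5 : 8e 86 13 b7 53
[2] 0x16->0x09 len=4 : 8e 86 13 b7
query mem[0x1c]=0x13, mem[0x16]=0x8e, mem[0x0c]=0xb7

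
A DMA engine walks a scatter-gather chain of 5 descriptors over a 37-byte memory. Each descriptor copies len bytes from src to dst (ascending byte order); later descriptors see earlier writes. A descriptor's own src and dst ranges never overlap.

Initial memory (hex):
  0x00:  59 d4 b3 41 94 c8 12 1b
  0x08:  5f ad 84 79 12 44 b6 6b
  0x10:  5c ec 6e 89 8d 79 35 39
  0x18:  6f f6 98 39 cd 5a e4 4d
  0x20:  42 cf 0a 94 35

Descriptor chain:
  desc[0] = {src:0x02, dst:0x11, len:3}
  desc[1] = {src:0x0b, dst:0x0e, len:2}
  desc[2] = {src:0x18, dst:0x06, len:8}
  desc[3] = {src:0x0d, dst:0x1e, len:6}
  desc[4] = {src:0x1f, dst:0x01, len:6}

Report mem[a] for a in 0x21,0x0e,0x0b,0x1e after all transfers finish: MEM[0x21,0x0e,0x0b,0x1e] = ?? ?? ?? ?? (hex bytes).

MEM[0x21,0x0e,0x0b,0x1e] = 5c 79 5a 4d

D0: mem[0x11..0x13] <- [b3 41 94]
D1: mem[0x0e..0x0f] <- [79 12]
D2: mem[0x06..0x0d] <- [6f f6 98 39 cd 5a e4 4d]
D3: mem[0x1e..0x23] <- [4d 79 12 5c b3 41]
D4: mem[0x01..0x06] <- [79 12 5c b3 41 35]
query mem[0x21]=0x5c, mem[0x0e]=0x79, mem[0x0b]=0x5a, mem[0x1e]=0x4d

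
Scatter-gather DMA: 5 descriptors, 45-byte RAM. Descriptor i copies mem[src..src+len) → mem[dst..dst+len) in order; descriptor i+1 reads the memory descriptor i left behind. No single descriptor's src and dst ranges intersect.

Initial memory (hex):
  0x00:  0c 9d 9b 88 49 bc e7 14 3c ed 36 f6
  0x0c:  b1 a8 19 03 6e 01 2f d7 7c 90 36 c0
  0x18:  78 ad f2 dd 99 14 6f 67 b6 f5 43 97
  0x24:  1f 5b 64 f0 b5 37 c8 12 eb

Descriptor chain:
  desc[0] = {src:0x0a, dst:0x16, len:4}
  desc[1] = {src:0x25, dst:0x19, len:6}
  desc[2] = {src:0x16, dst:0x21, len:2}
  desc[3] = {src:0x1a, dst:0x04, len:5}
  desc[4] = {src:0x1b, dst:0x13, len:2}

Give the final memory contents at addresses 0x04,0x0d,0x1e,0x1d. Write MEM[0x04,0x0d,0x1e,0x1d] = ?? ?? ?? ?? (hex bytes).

D0: mem[0x16..0x19] <- [36 f6 b1 a8]
D1: mem[0x19..0x1e] <- [5b 64 f0 b5 37 c8]
D2: mem[0x21..0x22] <- [36 f6]
D3: mem[0x04..0x08] <- [64 f0 b5 37 c8]
D4: mem[0x13..0x14] <- [f0 b5]
query mem[0x04]=0x64, mem[0x0d]=0xa8, mem[0x1e]=0xc8, mem[0x1d]=0x37

MEM[0x04,0x0d,0x1e,0x1d] = 64 a8 c8 37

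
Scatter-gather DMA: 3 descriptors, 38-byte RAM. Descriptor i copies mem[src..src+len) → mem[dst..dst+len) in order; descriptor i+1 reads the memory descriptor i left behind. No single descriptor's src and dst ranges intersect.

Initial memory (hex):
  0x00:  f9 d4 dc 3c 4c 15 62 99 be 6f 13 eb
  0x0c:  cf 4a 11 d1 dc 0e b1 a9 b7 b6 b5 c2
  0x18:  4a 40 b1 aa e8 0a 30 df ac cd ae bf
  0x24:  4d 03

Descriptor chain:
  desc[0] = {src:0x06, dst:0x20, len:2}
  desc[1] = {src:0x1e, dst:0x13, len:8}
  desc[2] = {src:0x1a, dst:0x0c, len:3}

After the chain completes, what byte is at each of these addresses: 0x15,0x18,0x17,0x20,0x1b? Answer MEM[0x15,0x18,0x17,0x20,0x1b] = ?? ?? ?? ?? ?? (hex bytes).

  after D0: wrote 2B at 0x20 = 6299
  after D1: wrote 8B at 0x13 = 30df6299aebf4d03
  after D2: wrote 3B at 0x0c = 03aae8
query mem[0x15]=0x62, mem[0x18]=0xbf, mem[0x17]=0xae, mem[0x20]=0x62, mem[0x1b]=0xaa

MEM[0x15,0x18,0x17,0x20,0x1b] = 62 bf ae 62 aa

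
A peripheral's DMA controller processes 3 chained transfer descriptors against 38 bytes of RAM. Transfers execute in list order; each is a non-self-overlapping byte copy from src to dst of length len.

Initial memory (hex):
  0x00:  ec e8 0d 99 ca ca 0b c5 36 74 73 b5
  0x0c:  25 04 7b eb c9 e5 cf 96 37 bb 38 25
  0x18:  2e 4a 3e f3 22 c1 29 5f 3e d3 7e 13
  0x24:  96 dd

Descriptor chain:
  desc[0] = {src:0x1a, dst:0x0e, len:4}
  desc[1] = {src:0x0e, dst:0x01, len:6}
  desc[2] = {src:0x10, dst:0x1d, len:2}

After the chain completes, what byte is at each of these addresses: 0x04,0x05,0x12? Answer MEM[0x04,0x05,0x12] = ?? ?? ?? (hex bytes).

MEM[0x04,0x05,0x12] = c1 cf cf

[0] 0x1a->0x0e len=4 : 3e f3 22 c1
[1] 0x0e->0x01 len=6 : 3e f3 22 c1 cf 96
[2] 0x10->0x1d len=2 : 22 c1
query mem[0x04]=0xc1, mem[0x05]=0xcf, mem[0x12]=0xcf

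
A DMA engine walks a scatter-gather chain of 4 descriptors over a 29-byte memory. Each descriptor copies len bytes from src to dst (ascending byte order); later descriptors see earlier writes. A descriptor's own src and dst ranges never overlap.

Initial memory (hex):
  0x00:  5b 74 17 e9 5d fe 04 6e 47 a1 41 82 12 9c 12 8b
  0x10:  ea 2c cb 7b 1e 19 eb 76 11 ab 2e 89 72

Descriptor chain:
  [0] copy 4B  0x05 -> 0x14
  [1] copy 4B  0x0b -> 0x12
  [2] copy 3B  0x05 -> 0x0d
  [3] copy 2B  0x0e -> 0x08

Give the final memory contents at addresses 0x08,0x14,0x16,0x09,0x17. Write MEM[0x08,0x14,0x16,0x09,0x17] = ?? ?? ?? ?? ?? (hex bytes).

[0] 0x05->0x14 len=4 : fe 04 6e 47
[1] 0x0b->0x12 len=4 : 82 12 9c 12
[2] 0x05->0x0d len=3 : fe 04 6e
[3] 0x0e->0x08 len=2 : 04 6e
query mem[0x08]=0x04, mem[0x14]=0x9c, mem[0x16]=0x6e, mem[0x09]=0x6e, mem[0x17]=0x47

MEM[0x08,0x14,0x16,0x09,0x17] = 04 9c 6e 6e 47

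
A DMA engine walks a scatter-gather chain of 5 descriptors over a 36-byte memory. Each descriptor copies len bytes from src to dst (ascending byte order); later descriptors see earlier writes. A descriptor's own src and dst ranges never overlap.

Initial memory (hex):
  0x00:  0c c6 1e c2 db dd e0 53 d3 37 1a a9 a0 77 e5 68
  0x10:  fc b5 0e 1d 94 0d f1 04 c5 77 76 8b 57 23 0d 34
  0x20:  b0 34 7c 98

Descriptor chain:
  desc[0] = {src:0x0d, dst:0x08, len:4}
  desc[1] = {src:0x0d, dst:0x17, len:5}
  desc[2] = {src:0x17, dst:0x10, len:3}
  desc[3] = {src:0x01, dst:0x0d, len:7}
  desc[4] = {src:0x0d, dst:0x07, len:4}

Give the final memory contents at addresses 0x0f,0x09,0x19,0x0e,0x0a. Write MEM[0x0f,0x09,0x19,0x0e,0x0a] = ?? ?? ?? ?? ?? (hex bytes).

MEM[0x0f,0x09,0x19,0x0e,0x0a] = c2 c2 68 1e db

D0: mem[0x08..0x0b] <- [77 e5 68 fc]
D1: mem[0x17..0x1b] <- [77 e5 68 fc b5]
D2: mem[0x10..0x12] <- [77 e5 68]
D3: mem[0x0d..0x13] <- [c6 1e c2 db dd e0 53]
D4: mem[0x07..0x0a] <- [c6 1e c2 db]
query mem[0x0f]=0xc2, mem[0x09]=0xc2, mem[0x19]=0x68, mem[0x0e]=0x1e, mem[0x0a]=0xdb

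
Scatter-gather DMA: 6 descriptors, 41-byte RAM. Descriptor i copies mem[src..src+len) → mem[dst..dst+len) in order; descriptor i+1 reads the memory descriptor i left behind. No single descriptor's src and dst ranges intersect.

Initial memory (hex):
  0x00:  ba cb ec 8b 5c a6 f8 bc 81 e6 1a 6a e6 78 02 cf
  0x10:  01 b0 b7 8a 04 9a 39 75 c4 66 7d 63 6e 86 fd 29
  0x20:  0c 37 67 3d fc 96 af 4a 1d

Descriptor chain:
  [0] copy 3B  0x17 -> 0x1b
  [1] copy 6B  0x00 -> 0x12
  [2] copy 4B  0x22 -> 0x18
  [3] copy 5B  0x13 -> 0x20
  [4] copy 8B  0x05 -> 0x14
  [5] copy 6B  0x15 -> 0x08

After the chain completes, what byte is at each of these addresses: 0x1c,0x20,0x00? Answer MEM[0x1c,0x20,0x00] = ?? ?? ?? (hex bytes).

MEM[0x1c,0x20,0x00] = c4 cb ba

#0 dst[0x1b+3] := {0x75,0xc4,0x66}
#1 dst[0x12+6] := {0xba,0xcb,0xec,0x8b,0x5c,0xa6}
#2 dst[0x18+4] := {0x67,0x3d,0xfc,0x96}
#3 dst[0x20+5] := {0xcb,0xec,0x8b,0x5c,0xa6}
#4 dst[0x14+8] := {0xa6,0xf8,0xbc,0x81,0xe6,0x1a,0x6a,0xe6}
#5 dst[0x08+6] := {0xf8,0xbc,0x81,0xe6,0x1a,0x6a}
query mem[0x1c]=0xc4, mem[0x20]=0xcb, mem[0x00]=0xba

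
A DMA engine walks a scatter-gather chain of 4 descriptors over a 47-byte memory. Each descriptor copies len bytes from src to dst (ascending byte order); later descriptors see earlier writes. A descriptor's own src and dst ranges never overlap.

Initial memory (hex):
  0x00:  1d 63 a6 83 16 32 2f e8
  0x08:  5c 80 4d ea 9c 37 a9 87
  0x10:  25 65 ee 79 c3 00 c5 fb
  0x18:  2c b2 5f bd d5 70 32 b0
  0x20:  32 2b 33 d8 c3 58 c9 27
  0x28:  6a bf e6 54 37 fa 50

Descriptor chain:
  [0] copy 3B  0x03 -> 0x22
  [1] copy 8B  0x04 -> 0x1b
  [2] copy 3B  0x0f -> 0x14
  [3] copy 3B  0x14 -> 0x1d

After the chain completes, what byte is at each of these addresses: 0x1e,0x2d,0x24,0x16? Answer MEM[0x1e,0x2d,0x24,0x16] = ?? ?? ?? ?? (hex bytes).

MEM[0x1e,0x2d,0x24,0x16] = 25 fa 32 65

D0: mem[0x22..0x24] <- [83 16 32]
D1: mem[0x1b..0x22] <- [16 32 2f e8 5c 80 4d ea]
D2: mem[0x14..0x16] <- [87 25 65]
D3: mem[0x1d..0x1f] <- [87 25 65]
query mem[0x1e]=0x25, mem[0x2d]=0xfa, mem[0x24]=0x32, mem[0x16]=0x65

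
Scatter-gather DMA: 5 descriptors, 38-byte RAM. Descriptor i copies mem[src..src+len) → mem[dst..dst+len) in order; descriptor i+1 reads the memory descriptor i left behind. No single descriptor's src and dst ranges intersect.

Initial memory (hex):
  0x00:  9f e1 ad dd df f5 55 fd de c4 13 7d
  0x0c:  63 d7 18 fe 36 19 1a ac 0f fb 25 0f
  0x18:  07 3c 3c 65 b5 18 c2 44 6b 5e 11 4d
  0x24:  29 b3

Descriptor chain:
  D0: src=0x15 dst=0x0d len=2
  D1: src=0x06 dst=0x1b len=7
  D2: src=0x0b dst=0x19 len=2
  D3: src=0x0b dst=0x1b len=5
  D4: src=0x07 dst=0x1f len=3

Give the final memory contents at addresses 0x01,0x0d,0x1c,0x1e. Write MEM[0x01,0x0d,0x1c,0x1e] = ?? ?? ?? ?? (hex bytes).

MEM[0x01,0x0d,0x1c,0x1e] = e1 fb 63 25

D0: mem[0x0d..0x0e] <- [fb 25]
D1: mem[0x1b..0x21] <- [55 fd de c4 13 7d 63]
D2: mem[0x19..0x1a] <- [7d 63]
D3: mem[0x1b..0x1f] <- [7d 63 fb 25 fe]
D4: mem[0x1f..0x21] <- [fd de c4]
query mem[0x01]=0xe1, mem[0x0d]=0xfb, mem[0x1c]=0x63, mem[0x1e]=0x25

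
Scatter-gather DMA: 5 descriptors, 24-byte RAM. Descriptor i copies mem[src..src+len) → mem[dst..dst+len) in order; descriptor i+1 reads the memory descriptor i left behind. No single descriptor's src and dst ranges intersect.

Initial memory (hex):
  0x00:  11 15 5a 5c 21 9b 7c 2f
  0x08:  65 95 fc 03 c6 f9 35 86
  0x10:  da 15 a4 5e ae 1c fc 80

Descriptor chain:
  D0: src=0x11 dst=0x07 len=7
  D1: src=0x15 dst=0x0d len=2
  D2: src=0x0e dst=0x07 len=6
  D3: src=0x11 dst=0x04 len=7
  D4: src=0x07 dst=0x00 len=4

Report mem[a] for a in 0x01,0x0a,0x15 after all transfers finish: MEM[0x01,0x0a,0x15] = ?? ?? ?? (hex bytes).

MEM[0x01,0x0a,0x15] = 1c 80 1c

D0: mem[0x07..0x0d] <- [15 a4 5e ae 1c fc 80]
D1: mem[0x0d..0x0e] <- [1c fc]
D2: mem[0x07..0x0c] <- [fc 86 da 15 a4 5e]
D3: mem[0x04..0x0a] <- [15 a4 5e ae 1c fc 80]
D4: mem[0x00..0x03] <- [ae 1c fc 80]
query mem[0x01]=0x1c, mem[0x0a]=0x80, mem[0x15]=0x1c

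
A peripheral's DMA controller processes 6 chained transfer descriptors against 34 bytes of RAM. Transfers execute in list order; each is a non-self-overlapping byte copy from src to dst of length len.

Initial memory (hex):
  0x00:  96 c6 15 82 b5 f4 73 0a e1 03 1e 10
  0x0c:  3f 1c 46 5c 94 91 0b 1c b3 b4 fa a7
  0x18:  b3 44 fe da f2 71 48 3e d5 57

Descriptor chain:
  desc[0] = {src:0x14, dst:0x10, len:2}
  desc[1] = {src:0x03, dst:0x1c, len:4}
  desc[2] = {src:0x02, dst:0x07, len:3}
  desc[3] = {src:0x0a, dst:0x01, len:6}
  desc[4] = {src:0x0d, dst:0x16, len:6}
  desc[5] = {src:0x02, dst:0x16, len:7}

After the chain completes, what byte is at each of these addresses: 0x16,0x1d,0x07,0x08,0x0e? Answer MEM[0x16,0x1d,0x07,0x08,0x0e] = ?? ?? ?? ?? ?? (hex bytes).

#0 dst[0x10+2] := {0xb3,0xb4}
#1 dst[0x1c+4] := {0x82,0xb5,0xf4,0x73}
#2 dst[0x07+3] := {0x15,0x82,0xb5}
#3 dst[0x01+6] := {0x1e,0x10,0x3f,0x1c,0x46,0x5c}
#4 dst[0x16+6] := {0x1c,0x46,0x5c,0xb3,0xb4,0x0b}
#5 dst[0x16+7] := {0x10,0x3f,0x1c,0x46,0x5c,0x15,0x82}
query mem[0x16]=0x10, mem[0x1d]=0xb5, mem[0x07]=0x15, mem[0x08]=0x82, mem[0x0e]=0x46

MEM[0x16,0x1d,0x07,0x08,0x0e] = 10 b5 15 82 46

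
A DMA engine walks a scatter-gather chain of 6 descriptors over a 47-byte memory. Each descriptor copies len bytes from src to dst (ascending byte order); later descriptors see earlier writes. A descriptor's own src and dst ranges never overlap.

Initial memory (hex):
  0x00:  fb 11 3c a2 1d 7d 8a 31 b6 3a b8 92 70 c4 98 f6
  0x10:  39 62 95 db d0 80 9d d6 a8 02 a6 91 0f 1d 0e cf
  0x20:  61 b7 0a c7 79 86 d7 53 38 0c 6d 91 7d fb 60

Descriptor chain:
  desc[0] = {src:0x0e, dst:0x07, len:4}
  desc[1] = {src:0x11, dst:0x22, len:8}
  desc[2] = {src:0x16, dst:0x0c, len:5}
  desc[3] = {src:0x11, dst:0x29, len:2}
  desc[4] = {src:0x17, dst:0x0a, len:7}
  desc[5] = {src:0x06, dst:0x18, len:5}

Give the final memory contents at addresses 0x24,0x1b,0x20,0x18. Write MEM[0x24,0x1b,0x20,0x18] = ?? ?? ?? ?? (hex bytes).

MEM[0x24,0x1b,0x20,0x18] = db 39 61 8a

  after D0: wrote 4B at 0x07 = 98f63962
  after D1: wrote 8B at 0x22 = 6295dbd0809dd6a8
  after D2: wrote 5B at 0x0c = 9dd6a802a6
  after D3: wrote 2B at 0x29 = 6295
  after D4: wrote 7B at 0x0a = d6a802a6910f1d
  after D5: wrote 5B at 0x18 = 8a98f639d6
query mem[0x24]=0xdb, mem[0x1b]=0x39, mem[0x20]=0x61, mem[0x18]=0x8a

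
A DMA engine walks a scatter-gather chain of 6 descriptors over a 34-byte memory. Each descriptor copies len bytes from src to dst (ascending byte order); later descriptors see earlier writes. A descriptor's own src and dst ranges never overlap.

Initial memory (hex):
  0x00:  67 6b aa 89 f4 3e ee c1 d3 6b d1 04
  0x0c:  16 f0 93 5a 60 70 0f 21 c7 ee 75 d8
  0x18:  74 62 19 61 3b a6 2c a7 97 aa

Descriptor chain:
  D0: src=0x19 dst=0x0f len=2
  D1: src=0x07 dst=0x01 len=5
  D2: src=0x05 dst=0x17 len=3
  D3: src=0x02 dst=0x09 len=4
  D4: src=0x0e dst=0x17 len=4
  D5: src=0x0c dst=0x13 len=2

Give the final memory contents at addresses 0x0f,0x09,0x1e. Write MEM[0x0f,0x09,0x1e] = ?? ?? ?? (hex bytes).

MEM[0x0f,0x09,0x1e] = 62 d3 2c

#0 dst[0x0f+2] := {0x62,0x19}
#1 dst[0x01+5] := {0xc1,0xd3,0x6b,0xd1,0x04}
#2 dst[0x17+3] := {0x04,0xee,0xc1}
#3 dst[0x09+4] := {0xd3,0x6b,0xd1,0x04}
#4 dst[0x17+4] := {0x93,0x62,0x19,0x70}
#5 dst[0x13+2] := {0x04,0xf0}
query mem[0x0f]=0x62, mem[0x09]=0xd3, mem[0x1e]=0x2c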